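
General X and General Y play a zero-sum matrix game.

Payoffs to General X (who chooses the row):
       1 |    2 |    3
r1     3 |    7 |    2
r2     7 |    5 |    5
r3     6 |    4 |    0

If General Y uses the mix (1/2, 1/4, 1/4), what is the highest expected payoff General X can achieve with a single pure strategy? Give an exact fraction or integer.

r1: (3)·(1/2) + (7)·(1/4) + (2)·(1/4) = 15/4.
r2: (7)·(1/2) + (5)·(1/4) + (5)·(1/4) = 6.
r3: (6)·(1/2) + (4)·(1/4) + (0)·(1/4) = 4.
The best pure response is r2 with expected payoff 6.

6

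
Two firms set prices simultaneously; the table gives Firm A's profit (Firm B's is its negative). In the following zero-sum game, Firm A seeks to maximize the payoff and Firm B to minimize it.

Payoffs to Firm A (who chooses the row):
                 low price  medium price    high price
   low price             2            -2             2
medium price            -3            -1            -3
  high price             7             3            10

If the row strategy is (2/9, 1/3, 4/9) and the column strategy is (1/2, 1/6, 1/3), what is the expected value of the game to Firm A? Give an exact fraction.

8/3

Against (1/2, 1/6, 1/3), each row's expected payoff is low price: 4/3; medium price: -8/3; high price: 22/3.
Taking the (2/9, 1/3, 4/9)-weighted average: (2/9)·(4/3) + (1/3)·(-8/3) + (4/9)·(22/3) = 8/3.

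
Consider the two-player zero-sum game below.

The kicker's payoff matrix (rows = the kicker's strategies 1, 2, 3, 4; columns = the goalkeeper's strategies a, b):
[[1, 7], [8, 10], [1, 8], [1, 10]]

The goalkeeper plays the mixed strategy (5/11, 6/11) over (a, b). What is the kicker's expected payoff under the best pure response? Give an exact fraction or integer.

1: (1)·(5/11) + (7)·(6/11) = 47/11.
2: (8)·(5/11) + (10)·(6/11) = 100/11.
3: (1)·(5/11) + (8)·(6/11) = 53/11.
4: (1)·(5/11) + (10)·(6/11) = 65/11.
The best pure response is 2 with expected payoff 100/11.

100/11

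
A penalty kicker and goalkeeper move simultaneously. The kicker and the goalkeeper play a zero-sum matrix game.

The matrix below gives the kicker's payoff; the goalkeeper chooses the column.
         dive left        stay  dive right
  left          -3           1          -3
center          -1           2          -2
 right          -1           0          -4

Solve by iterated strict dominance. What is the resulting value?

-2

Row left is strictly dominated by row center (-1>-3, 2>1, -2>-3); eliminate left.
Column stay is strictly dominated by dive left for the goalkeeper (-1<2, -1<0); eliminate stay.
Column dive left is strictly dominated by dive right for the goalkeeper (-2<-1, -4<-1); eliminate dive left.
Row right is strictly dominated by row center (-2>-4); eliminate right.
Only (center, dive right) remains, with payoff -2.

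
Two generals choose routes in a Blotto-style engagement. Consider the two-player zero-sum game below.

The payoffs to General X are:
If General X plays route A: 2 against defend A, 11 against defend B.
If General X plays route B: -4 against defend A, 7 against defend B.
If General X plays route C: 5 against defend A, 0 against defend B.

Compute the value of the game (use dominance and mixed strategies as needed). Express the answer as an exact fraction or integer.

55/14

Row route B is strictly dominated by row route A, so General X never plays it.
The remaining 2×2 game on (route A, route C) × (defend A, defend B) has no saddle point. Let General X play route A with probability p; indifference gives 2p + 5(1−p) = 11p, so p = 5/14.
Similarly General Y's optimal q on defend A is 11/14, and the value is 2·(11/14) + (11)·(3/14) = 55/14.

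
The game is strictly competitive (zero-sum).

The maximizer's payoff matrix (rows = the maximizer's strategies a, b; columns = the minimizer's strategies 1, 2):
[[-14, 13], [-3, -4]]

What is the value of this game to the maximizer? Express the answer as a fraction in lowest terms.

Row minima are -14 and -4, so the maximizer's maximin is -4; column maxima are -3 and 13, so the minimizer's minimax is -3. These differ, so the equilibrium is in mixed strategies.
Let the maximizer play a with probability p. The minimizer is indifferent when −14p − 3(1−p) = 13p − 4(1−p), giving p = 1/28.
Let the minimizer play 1 with probability q. The maximizer is indifferent when −14q + 13(1−q) = −3q − 4(1−q), giving q = 17/28.
The value is -14·(17/28) + (13)·(11/28) = -95/28.

-95/28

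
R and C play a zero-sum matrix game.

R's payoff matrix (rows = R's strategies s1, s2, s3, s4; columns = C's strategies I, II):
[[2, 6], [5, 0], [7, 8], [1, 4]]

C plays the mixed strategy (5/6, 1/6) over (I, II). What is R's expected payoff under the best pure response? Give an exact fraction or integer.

s1: (2)·(5/6) + (6)·(1/6) = 8/3.
s2: (5)·(5/6) + (0)·(1/6) = 25/6.
s3: (7)·(5/6) + (8)·(1/6) = 43/6.
s4: (1)·(5/6) + (4)·(1/6) = 3/2.
The best pure response is s3 with expected payoff 43/6.

43/6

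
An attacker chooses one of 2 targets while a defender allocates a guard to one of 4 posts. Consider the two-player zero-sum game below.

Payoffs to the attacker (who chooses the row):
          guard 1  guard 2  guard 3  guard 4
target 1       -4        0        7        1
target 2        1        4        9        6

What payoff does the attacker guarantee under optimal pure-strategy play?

1

Row minima: -4, 1 → the attacker's maximin is 1.
Column maxima: 1, 4, 9, 6 → the defender's minimax is 1.
They coincide at (target 2, guard 1), so the value is 1.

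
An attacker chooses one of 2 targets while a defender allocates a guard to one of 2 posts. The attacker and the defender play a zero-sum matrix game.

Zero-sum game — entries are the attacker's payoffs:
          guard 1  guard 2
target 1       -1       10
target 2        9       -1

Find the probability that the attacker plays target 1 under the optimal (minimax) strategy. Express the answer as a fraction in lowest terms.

10/21

Row minima are -1 and -1, so the attacker's maximin is -1; column maxima are 9 and 10, so the defender's minimax is 9. These differ, so the equilibrium is in mixed strategies.
Let the attacker play target 1 with probability p. The defender is indifferent when −p + 9(1−p) = 10p − (1−p), giving p = 10/21.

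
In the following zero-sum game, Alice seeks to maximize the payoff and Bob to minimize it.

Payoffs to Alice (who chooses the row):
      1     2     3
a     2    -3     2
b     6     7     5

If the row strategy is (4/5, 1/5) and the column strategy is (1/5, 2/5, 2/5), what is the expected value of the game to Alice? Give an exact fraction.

6/5

Against (1/5, 2/5, 2/5), each row's expected payoff is a: 0; b: 6.
Taking the (4/5, 1/5)-weighted average: (4/5)·(0) + (1/5)·(6) = 6/5.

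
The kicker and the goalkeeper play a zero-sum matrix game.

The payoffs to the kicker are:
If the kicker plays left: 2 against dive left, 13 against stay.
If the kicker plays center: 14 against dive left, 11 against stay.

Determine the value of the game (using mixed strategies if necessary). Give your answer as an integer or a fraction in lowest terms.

80/7

Row minima are 2 and 11, so the kicker's maximin is 11; column maxima are 14 and 13, so the goalkeeper's minimax is 13. These differ, so the equilibrium is in mixed strategies.
Let the kicker play left with probability p. The goalkeeper is indifferent when 2p + 14(1−p) = 13p + 11(1−p), giving p = 3/14.
Let the goalkeeper play dive left with probability q. The kicker is indifferent when 2q + 13(1−q) = 14q + 11(1−q), giving q = 1/7.
The value is 2·(1/7) + (13)·(6/7) = 80/7.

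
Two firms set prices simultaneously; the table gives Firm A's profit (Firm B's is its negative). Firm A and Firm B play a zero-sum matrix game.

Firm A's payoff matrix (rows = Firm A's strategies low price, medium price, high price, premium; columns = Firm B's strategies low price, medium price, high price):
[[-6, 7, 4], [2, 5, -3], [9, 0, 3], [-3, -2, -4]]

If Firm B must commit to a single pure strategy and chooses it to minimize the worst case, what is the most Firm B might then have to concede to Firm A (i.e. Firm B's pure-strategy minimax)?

4

The worst case (largest entry) in each column is low price: 9, medium price: 7, high price: 4.
The best (smallest) of these is 4.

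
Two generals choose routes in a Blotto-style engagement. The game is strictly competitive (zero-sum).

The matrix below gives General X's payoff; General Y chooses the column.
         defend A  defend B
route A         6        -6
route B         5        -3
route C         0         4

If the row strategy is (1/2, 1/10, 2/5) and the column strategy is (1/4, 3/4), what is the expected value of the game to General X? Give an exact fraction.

-2/5

Against (1/4, 3/4), each row's expected payoff is route A: -3; route B: -1; route C: 3.
Taking the (1/2, 1/10, 2/5)-weighted average: (1/2)·(-3) + (1/10)·(-1) + (2/5)·(3) = -2/5.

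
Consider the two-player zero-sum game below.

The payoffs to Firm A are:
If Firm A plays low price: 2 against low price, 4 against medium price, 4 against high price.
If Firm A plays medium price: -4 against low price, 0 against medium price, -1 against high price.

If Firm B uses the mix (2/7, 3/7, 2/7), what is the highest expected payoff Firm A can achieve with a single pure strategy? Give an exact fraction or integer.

24/7

low price: (2)·(2/7) + (4)·(3/7) + (4)·(2/7) = 24/7.
medium price: (-4)·(2/7) + (0)·(3/7) + (-1)·(2/7) = -10/7.
The best pure response is low price with expected payoff 24/7.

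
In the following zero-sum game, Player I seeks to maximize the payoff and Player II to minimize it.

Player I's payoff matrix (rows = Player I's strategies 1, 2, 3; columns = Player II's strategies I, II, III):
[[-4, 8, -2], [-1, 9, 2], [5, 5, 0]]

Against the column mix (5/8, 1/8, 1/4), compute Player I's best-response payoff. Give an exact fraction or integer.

15/4

1: (-4)·(5/8) + (8)·(1/8) + (-2)·(1/4) = -2.
2: (-1)·(5/8) + (9)·(1/8) + (2)·(1/4) = 1.
3: (5)·(5/8) + (5)·(1/8) + (0)·(1/4) = 15/4.
The best pure response is 3 with expected payoff 15/4.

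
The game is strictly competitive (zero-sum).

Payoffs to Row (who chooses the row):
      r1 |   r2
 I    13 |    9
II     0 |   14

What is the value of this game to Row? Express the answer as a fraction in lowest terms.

91/9

Row minima are 9 and 0, so Row's maximin is 9; column maxima are 13 and 14, so Column's minimax is 13. These differ, so the equilibrium is in mixed strategies.
Let Row play I with probability p. Column is indifferent when 13p = 9p + 14(1−p), giving p = 7/9.
Let Column play r1 with probability q. Row is indifferent when 13q + 9(1−q) = 14(1−q), giving q = 5/18.
The value is 13·(5/18) + (9)·(13/18) = 91/9.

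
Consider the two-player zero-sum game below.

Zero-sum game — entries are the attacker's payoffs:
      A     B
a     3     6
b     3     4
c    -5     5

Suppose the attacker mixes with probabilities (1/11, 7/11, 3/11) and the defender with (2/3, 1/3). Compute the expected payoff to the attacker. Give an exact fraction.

Against (2/3, 1/3), each row's expected payoff is a: 4; b: 10/3; c: -5/3.
Taking the (1/11, 7/11, 3/11)-weighted average: (1/11)·(4) + (7/11)·(10/3) + (3/11)·(-5/3) = 67/33.

67/33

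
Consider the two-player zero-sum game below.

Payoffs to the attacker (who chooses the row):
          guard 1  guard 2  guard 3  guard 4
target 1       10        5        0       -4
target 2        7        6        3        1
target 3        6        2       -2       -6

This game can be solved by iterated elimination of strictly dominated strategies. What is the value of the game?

1

Column guard 1 is strictly dominated by guard 2 for the defender (5<10, 6<7, 2<6); eliminate guard 1.
Row target 1 is strictly dominated by row target 2 (6>5, 3>0, 1>-4); eliminate target 1.
Column guard 2 is strictly dominated by guard 3 for the defender (3<6, -2<2); eliminate guard 2.
Row target 3 is strictly dominated by row target 2 (3>-2, 1>-6); eliminate target 3.
Column guard 3 is strictly dominated by guard 4 for the defender (1<3); eliminate guard 3.
Only (target 2, guard 4) remains, with payoff 1.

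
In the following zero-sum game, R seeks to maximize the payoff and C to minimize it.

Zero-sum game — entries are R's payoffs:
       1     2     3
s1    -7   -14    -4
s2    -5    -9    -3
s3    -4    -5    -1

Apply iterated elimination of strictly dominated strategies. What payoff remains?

-5

Row s2 is strictly dominated by row s3 (-4>-5, -5>-9, -1>-3); eliminate s2.
Column 3 is strictly dominated by 1 for C (-7<-4, -4<-1); eliminate 3.
Row s1 is strictly dominated by row s3 (-4>-7, -5>-14); eliminate s1.
Column 1 is strictly dominated by 2 for C (-5<-4); eliminate 1.
Only (s3, 2) remains, with payoff -5.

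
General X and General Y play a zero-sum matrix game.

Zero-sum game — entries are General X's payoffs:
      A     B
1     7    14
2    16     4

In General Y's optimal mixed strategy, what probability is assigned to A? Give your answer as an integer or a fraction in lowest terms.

Row minima are 7 and 4, so General X's maximin is 7; column maxima are 16 and 14, so General Y's minimax is 14. These differ, so the equilibrium is in mixed strategies.
Let General Y play A with probability q. General X is indifferent when 7q + 14(1−q) = 16q + 4(1−q), giving q = 10/19.

10/19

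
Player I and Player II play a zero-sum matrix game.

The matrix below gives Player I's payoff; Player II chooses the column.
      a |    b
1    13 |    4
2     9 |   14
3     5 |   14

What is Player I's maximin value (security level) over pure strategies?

The worst-case payoff for each row is 1: 4, 2: 9, 3: 5.
The best of these is 9.

9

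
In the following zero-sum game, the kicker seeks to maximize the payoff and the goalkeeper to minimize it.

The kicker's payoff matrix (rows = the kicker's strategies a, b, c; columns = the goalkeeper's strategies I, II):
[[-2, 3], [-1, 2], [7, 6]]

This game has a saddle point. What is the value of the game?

Row minima: -2, -1, 6 → the kicker's maximin is 6.
Column maxima: 7, 6 → the goalkeeper's minimax is 6.
They coincide at (c, II), so the value is 6.

6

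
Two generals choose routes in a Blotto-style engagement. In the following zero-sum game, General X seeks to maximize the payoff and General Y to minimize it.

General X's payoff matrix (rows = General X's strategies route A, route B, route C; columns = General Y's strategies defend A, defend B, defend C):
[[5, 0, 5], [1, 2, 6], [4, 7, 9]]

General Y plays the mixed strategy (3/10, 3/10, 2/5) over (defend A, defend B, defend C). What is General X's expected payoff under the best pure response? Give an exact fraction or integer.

route A: (5)·(3/10) + (0)·(3/10) + (5)·(2/5) = 7/2.
route B: (1)·(3/10) + (2)·(3/10) + (6)·(2/5) = 33/10.
route C: (4)·(3/10) + (7)·(3/10) + (9)·(2/5) = 69/10.
The best pure response is route C with expected payoff 69/10.

69/10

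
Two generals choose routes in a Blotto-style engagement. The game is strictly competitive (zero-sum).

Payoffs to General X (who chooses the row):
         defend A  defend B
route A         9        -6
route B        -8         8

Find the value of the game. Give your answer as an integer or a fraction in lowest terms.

Row minima are -6 and -8, so General X's maximin is -6; column maxima are 9 and 8, so General Y's minimax is 8. These differ, so the equilibrium is in mixed strategies.
Let General X play route A with probability p. General Y is indifferent when 9p − 8(1−p) = −6p + 8(1−p), giving p = 16/31.
Let General Y play defend A with probability q. General X is indifferent when 9q − 6(1−q) = −8q + 8(1−q), giving q = 14/31.
The value is 9·(14/31) + (-6)·(17/31) = 24/31.

24/31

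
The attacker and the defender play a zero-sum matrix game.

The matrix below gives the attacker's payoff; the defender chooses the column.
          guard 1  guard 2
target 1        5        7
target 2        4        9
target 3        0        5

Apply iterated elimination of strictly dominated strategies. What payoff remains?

5

Row target 3 is strictly dominated by row target 1 (5>0, 7>5); eliminate target 3.
Column guard 2 is strictly dominated by guard 1 for the defender (5<7, 4<9); eliminate guard 2.
Row target 2 is strictly dominated by row target 1 (5>4); eliminate target 2.
Only (target 1, guard 1) remains, with payoff 5.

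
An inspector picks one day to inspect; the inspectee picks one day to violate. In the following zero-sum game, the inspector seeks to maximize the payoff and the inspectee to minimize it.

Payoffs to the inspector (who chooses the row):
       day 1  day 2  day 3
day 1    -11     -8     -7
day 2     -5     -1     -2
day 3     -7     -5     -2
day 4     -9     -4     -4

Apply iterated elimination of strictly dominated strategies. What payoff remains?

Row day 4 is strictly dominated by row day 2 (-5>-9, -1>-4, -2>-4); eliminate day 4.
Column day 2 is strictly dominated by day 1 for the inspectee (-11<-8, -5<-1, -7<-5); eliminate day 2.
Column day 3 is strictly dominated by day 1 for the inspectee (-11<-7, -5<-2, -7<-2); eliminate day 3.
Row day 3 is strictly dominated by row day 2 (-5>-7); eliminate day 3.
Row day 1 is strictly dominated by row day 2 (-5>-11); eliminate day 1.
Only (day 2, day 1) remains, with payoff -5.

-5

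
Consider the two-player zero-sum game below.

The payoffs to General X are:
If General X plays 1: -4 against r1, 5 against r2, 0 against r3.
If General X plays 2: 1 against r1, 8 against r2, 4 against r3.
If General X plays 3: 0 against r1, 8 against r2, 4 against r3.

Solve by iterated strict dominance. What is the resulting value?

Column r3 is strictly dominated by r1 for General Y (-4<0, 1<4, 0<4); eliminate r3.
Row 1 is strictly dominated by row 2 (1>-4, 8>5); eliminate 1.
Column r2 is strictly dominated by r1 for General Y (1<8, 0<8); eliminate r2.
Row 3 is strictly dominated by row 2 (1>0); eliminate 3.
Only (2, r1) remains, with payoff 1.

1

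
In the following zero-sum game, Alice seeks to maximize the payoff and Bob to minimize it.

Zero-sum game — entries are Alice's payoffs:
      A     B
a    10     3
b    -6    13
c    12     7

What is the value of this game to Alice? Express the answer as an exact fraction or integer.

Row a is strictly dominated by row c, so Alice never plays it.
The remaining 2×2 game on (b, c) × (A, B) has no saddle point. Let Alice play b with probability p; indifference gives −6p + 12(1−p) = 13p + 7(1−p), so p = 5/24.
Similarly Bob's optimal q on A is 1/4, and the value is -6·(1/4) + (13)·(3/4) = 33/4.

33/4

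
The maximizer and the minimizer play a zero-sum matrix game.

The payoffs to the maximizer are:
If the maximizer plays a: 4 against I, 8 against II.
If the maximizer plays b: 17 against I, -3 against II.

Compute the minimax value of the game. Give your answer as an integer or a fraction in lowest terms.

Row minima are 4 and -3, so the maximizer's maximin is 4; column maxima are 17 and 8, so the minimizer's minimax is 8. These differ, so the equilibrium is in mixed strategies.
Let the maximizer play a with probability p. The minimizer is indifferent when 4p + 17(1−p) = 8p − 3(1−p), giving p = 5/6.
Let the minimizer play I with probability q. The maximizer is indifferent when 4q + 8(1−q) = 17q − 3(1−q), giving q = 11/24.
The value is 4·(11/24) + (8)·(13/24) = 37/6.

37/6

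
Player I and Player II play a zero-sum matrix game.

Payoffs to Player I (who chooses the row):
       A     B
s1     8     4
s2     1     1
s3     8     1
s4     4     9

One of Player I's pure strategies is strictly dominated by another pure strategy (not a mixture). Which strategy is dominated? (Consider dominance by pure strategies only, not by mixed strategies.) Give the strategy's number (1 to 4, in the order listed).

2

Compare s2 with s1: 8 > 1, 4 > 1.
So s1 strictly dominates s2 for Player I; s2 is strictly dominated.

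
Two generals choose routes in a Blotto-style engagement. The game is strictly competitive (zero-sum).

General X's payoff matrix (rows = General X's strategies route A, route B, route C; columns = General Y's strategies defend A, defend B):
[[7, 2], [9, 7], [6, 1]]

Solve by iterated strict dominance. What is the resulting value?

Column defend A is strictly dominated by defend B for General Y (2<7, 7<9, 1<6); eliminate defend A.
Row route C is strictly dominated by row route A (2>1); eliminate route C.
Row route A is strictly dominated by row route B (7>2); eliminate route A.
Only (route B, defend B) remains, with payoff 7.

7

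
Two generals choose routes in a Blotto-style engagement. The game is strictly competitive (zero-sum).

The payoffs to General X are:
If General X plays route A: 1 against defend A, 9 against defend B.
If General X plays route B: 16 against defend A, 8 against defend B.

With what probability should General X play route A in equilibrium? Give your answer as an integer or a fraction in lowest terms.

1/2

Row minima are 1 and 8, so General X's maximin is 8; column maxima are 16 and 9, so General Y's minimax is 9. These differ, so the equilibrium is in mixed strategies.
Let General X play route A with probability p. General Y is indifferent when p + 16(1−p) = 9p + 8(1−p), giving p = 1/2.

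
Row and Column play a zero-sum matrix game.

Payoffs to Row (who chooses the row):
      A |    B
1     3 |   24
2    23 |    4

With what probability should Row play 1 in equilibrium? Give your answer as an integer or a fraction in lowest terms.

19/40

Row minima are 3 and 4, so Row's maximin is 4; column maxima are 23 and 24, so Column's minimax is 23. These differ, so the equilibrium is in mixed strategies.
Let Row play 1 with probability p. Column is indifferent when 3p + 23(1−p) = 24p + 4(1−p), giving p = 19/40.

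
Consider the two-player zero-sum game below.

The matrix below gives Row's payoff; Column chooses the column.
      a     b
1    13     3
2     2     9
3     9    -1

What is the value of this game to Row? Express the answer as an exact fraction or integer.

111/17

Row 3 is strictly dominated by row 1, so Row never plays it.
The remaining 2×2 game on (1, 2) × (a, b) has no saddle point. Let Row play 1 with probability p; indifference gives 13p + 2(1−p) = 3p + 9(1−p), so p = 7/17.
Similarly Column's optimal q on a is 6/17, and the value is 13·(6/17) + (3)·(11/17) = 111/17.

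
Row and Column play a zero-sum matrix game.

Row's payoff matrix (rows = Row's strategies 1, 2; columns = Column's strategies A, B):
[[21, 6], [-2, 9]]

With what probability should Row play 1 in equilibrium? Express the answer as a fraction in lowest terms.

Row minima are 6 and -2, so Row's maximin is 6; column maxima are 21 and 9, so Column's minimax is 9. These differ, so the equilibrium is in mixed strategies.
Let Row play 1 with probability p. Column is indifferent when 21p − 2(1−p) = 6p + 9(1−p), giving p = 11/26.

11/26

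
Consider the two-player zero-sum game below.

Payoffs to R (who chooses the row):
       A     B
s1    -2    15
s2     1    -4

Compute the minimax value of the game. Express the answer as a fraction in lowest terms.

7/22

Row minima are -2 and -4, so R's maximin is -2; column maxima are 1 and 15, so C's minimax is 1. These differ, so the equilibrium is in mixed strategies.
Let R play s1 with probability p. C is indifferent when −2p + (1−p) = 15p − 4(1−p), giving p = 5/22.
Let C play A with probability q. R is indifferent when −2q + 15(1−q) = q − 4(1−q), giving q = 19/22.
The value is -2·(19/22) + (15)·(3/22) = 7/22.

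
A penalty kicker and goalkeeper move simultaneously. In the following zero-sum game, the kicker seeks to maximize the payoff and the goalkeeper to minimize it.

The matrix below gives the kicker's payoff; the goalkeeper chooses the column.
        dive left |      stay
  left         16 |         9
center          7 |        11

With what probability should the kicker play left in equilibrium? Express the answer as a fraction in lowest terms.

4/11

Row minima are 9 and 7, so the kicker's maximin is 9; column maxima are 16 and 11, so the goalkeeper's minimax is 11. These differ, so the equilibrium is in mixed strategies.
Let the kicker play left with probability p. The goalkeeper is indifferent when 16p + 7(1−p) = 9p + 11(1−p), giving p = 4/11.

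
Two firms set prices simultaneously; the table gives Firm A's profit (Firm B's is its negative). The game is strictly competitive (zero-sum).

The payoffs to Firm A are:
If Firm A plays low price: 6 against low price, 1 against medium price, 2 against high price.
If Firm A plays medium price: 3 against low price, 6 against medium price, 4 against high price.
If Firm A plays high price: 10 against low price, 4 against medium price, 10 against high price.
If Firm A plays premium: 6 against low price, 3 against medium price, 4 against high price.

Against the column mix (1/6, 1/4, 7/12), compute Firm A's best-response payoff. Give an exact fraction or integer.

17/2

low price: (6)·(1/6) + (1)·(1/4) + (2)·(7/12) = 29/12.
medium price: (3)·(1/6) + (6)·(1/4) + (4)·(7/12) = 13/3.
high price: (10)·(1/6) + (4)·(1/4) + (10)·(7/12) = 17/2.
premium: (6)·(1/6) + (3)·(1/4) + (4)·(7/12) = 49/12.
The best pure response is high price with expected payoff 17/2.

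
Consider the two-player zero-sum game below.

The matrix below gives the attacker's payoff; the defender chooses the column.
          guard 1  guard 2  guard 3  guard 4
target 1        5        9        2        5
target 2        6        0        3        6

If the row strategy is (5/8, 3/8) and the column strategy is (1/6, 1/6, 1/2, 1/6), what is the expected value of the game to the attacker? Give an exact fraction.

47/12

Against (1/6, 1/6, 1/2, 1/6), each row's expected payoff is target 1: 25/6; target 2: 7/2.
Taking the (5/8, 3/8)-weighted average: (5/8)·(25/6) + (3/8)·(7/2) = 47/12.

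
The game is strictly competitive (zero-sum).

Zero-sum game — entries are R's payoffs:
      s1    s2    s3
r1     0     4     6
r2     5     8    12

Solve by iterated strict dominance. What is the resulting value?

5

Column s3 is strictly dominated by s1 for C (0<6, 5<12); eliminate s3.
Row r1 is strictly dominated by row r2 (5>0, 8>4); eliminate r1.
Column s2 is strictly dominated by s1 for C (5<8); eliminate s2.
Only (r2, s1) remains, with payoff 5.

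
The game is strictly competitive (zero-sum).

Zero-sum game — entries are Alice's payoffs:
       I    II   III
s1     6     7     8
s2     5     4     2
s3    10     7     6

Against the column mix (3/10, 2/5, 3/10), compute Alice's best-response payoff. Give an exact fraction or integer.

38/5

s1: (6)·(3/10) + (7)·(2/5) + (8)·(3/10) = 7.
s2: (5)·(3/10) + (4)·(2/5) + (2)·(3/10) = 37/10.
s3: (10)·(3/10) + (7)·(2/5) + (6)·(3/10) = 38/5.
The best pure response is s3 with expected payoff 38/5.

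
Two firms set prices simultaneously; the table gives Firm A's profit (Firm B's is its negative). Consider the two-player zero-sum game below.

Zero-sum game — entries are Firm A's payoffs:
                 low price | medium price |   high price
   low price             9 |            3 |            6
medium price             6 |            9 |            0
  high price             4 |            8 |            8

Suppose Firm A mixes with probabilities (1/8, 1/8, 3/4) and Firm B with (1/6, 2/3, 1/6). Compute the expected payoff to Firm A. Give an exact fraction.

111/16

Against (1/6, 2/3, 1/6), each row's expected payoff is low price: 9/2; medium price: 7; high price: 22/3.
Taking the (1/8, 1/8, 3/4)-weighted average: (1/8)·(9/2) + (1/8)·(7) + (3/4)·(22/3) = 111/16.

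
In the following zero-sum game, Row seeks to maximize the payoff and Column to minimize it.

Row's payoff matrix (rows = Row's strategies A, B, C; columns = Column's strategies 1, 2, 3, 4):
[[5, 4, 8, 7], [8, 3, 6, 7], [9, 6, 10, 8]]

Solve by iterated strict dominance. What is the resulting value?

6

Column 1 is strictly dominated by 2 for Column (4<5, 3<8, 6<9); eliminate 1.
Column 4 is strictly dominated by 2 for Column (4<7, 3<7, 6<8); eliminate 4.
Column 3 is strictly dominated by 2 for Column (4<8, 3<6, 6<10); eliminate 3.
Row A is strictly dominated by row C (6>4); eliminate A.
Row B is strictly dominated by row C (6>3); eliminate B.
Only (C, 2) remains, with payoff 6.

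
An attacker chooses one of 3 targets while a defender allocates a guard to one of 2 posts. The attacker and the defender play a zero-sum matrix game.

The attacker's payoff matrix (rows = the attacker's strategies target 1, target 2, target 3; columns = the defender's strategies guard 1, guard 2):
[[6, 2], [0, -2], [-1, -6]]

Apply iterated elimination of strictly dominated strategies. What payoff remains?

2

Column guard 1 is strictly dominated by guard 2 for the defender (2<6, -2<0, -6<-1); eliminate guard 1.
Row target 2 is strictly dominated by row target 1 (2>-2); eliminate target 2.
Row target 3 is strictly dominated by row target 1 (2>-6); eliminate target 3.
Only (target 1, guard 2) remains, with payoff 2.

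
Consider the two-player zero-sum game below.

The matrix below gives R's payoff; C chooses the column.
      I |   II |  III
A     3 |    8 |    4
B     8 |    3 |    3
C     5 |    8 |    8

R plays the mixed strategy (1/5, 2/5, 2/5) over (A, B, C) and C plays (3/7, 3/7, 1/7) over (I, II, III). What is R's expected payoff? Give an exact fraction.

Against (3/7, 3/7, 1/7), each row's expected payoff is A: 37/7; B: 36/7; C: 47/7.
Taking the (1/5, 2/5, 2/5)-weighted average: (1/5)·(37/7) + (2/5)·(36/7) + (2/5)·(47/7) = 29/5.

29/5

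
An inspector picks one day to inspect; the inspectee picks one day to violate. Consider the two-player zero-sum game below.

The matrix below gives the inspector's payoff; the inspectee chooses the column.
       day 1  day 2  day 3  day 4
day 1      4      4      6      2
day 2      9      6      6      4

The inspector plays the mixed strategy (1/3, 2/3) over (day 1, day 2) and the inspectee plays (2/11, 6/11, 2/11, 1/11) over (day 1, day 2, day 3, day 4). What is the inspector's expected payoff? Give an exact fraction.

Against (2/11, 6/11, 2/11, 1/11), each row's expected payoff is day 1: 46/11; day 2: 70/11.
Taking the (1/3, 2/3)-weighted average: (1/3)·(46/11) + (2/3)·(70/11) = 62/11.

62/11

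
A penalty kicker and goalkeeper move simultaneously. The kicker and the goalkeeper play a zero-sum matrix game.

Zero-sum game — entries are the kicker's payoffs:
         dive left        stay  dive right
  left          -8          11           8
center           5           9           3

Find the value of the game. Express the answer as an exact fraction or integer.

Column stay is strictly dominated by dive right for the goalkeeper (it gives the kicker more in every row).
The remaining 2×2 game on (left, center) × (dive left, dive right) has no saddle point. Let the kicker play left with probability p; indifference gives −8p + 5(1−p) = 8p + 3(1−p), so p = 1/9.
Similarly the goalkeeper's optimal q on dive left is 5/18, and the value is -8·(5/18) + (8)·(13/18) = 32/9.

32/9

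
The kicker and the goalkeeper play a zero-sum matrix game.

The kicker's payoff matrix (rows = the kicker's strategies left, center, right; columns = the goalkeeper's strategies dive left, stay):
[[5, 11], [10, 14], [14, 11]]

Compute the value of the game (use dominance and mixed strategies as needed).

Row left is strictly dominated by row center, so the kicker never plays it.
The remaining 2×2 game on (center, right) × (dive left, stay) has no saddle point. Let the kicker play center with probability p; indifference gives 10p + 14(1−p) = 14p + 11(1−p), so p = 3/7.
Similarly the goalkeeper's optimal q on dive left is 3/7, and the value is 10·(3/7) + (14)·(4/7) = 86/7.

86/7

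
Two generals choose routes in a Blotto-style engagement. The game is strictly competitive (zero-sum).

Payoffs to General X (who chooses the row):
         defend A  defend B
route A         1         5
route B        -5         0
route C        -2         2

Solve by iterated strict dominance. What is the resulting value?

Row route B is strictly dominated by row route A (1>-5, 5>0); eliminate route B.
Column defend B is strictly dominated by defend A for General Y (1<5, -2<2); eliminate defend B.
Row route C is strictly dominated by row route A (1>-2); eliminate route C.
Only (route A, defend A) remains, with payoff 1.

1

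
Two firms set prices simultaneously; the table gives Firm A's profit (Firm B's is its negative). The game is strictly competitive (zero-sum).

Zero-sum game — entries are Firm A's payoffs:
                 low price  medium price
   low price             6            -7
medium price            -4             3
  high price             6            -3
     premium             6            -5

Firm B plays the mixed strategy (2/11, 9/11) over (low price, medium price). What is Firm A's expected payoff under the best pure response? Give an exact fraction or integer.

low price: (6)·(2/11) + (-7)·(9/11) = -51/11.
medium price: (-4)·(2/11) + (3)·(9/11) = 19/11.
high price: (6)·(2/11) + (-3)·(9/11) = -15/11.
premium: (6)·(2/11) + (-5)·(9/11) = -3.
The best pure response is medium price with expected payoff 19/11.

19/11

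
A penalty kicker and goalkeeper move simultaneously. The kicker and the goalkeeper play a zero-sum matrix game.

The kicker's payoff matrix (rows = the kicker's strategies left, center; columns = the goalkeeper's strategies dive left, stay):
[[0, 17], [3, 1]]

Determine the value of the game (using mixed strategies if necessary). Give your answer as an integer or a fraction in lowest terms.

51/19

Row minima are 0 and 1, so the kicker's maximin is 1; column maxima are 3 and 17, so the goalkeeper's minimax is 3. These differ, so the equilibrium is in mixed strategies.
Let the kicker play left with probability p. The goalkeeper is indifferent when 3(1−p) = 17p + (1−p), giving p = 2/19.
Let the goalkeeper play dive left with probability q. The kicker is indifferent when 17(1−q) = 3q + (1−q), giving q = 16/19.
The value is 0·(16/19) + (17)·(3/19) = 51/19.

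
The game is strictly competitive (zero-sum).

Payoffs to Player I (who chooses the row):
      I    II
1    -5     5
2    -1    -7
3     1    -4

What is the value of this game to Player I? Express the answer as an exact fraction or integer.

Row 2 is strictly dominated by row 3, so Player I never plays it.
The remaining 2×2 game on (1, 3) × (I, II) has no saddle point. Let Player I play 1 with probability p; indifference gives −5p + (1−p) = 5p − 4(1−p), so p = 1/3.
Similarly Player II's optimal q on I is 3/5, and the value is -5·(3/5) + (5)·(2/5) = -1.

-1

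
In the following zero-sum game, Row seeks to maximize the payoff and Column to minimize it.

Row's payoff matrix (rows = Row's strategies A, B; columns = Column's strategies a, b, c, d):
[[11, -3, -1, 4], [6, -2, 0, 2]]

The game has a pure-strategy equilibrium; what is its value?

Row minima: -3, -2 → Row's maximin is -2.
Column maxima: 11, -2, 0, 4 → Column's minimax is -2.
They coincide at (B, b), so the value is -2.

-2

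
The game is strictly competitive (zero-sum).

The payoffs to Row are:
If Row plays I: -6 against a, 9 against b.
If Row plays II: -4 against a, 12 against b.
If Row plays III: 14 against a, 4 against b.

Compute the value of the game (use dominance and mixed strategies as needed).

92/13

Row I is strictly dominated by row II, so Row never plays it.
The remaining 2×2 game on (II, III) × (a, b) has no saddle point. Let Row play II with probability p; indifference gives −4p + 14(1−p) = 12p + 4(1−p), so p = 5/13.
Similarly Column's optimal q on a is 4/13, and the value is -4·(4/13) + (12)·(9/13) = 92/13.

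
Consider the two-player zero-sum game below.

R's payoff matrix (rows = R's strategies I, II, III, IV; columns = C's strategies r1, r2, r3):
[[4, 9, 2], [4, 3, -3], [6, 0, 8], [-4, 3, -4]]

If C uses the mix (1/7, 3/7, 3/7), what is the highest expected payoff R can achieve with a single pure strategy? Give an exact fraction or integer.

37/7

I: (4)·(1/7) + (9)·(3/7) + (2)·(3/7) = 37/7.
II: (4)·(1/7) + (3)·(3/7) + (-3)·(3/7) = 4/7.
III: (6)·(1/7) + (0)·(3/7) + (8)·(3/7) = 30/7.
IV: (-4)·(1/7) + (3)·(3/7) + (-4)·(3/7) = -1.
The best pure response is I with expected payoff 37/7.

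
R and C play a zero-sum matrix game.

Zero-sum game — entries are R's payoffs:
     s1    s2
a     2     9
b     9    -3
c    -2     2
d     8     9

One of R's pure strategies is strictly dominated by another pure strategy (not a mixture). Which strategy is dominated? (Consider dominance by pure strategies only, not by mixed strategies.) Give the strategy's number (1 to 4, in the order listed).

3

Compare c with a: 2 > -2, 9 > 2.
So a strictly dominates c for R; c is strictly dominated.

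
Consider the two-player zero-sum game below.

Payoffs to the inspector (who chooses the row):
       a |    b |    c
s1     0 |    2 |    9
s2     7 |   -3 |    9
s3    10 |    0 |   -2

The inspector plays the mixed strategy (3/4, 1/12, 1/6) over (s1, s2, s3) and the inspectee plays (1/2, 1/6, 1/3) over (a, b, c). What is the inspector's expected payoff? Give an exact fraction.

67/18

Against (1/2, 1/6, 1/3), each row's expected payoff is s1: 10/3; s2: 6; s3: 13/3.
Taking the (3/4, 1/12, 1/6)-weighted average: (3/4)·(10/3) + (1/12)·(6) + (1/6)·(13/3) = 67/18.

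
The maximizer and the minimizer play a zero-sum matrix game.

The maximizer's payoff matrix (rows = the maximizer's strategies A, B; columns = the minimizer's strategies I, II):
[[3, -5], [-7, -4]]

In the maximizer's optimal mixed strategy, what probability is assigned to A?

Row minima are -5 and -7, so the maximizer's maximin is -5; column maxima are 3 and -4, so the minimizer's minimax is -4. These differ, so the equilibrium is in mixed strategies.
Let the maximizer play A with probability p. The minimizer is indifferent when 3p − 7(1−p) = −5p − 4(1−p), giving p = 3/11.

3/11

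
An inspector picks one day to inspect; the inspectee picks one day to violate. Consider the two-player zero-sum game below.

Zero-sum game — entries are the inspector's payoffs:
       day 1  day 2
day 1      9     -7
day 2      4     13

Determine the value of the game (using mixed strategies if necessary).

29/5

Row minima are -7 and 4, so the inspector's maximin is 4; column maxima are 9 and 13, so the inspectee's minimax is 9. These differ, so the equilibrium is in mixed strategies.
Let the inspector play day 1 with probability p. The inspectee is indifferent when 9p + 4(1−p) = −7p + 13(1−p), giving p = 9/25.
Let the inspectee play day 1 with probability q. The inspector is indifferent when 9q − 7(1−q) = 4q + 13(1−q), giving q = 4/5.
The value is 9·(4/5) + (-7)·(1/5) = 29/5.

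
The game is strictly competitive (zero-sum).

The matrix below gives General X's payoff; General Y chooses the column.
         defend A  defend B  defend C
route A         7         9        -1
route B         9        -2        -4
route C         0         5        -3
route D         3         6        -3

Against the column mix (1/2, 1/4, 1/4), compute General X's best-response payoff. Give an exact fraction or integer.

11/2

route A: (7)·(1/2) + (9)·(1/4) + (-1)·(1/4) = 11/2.
route B: (9)·(1/2) + (-2)·(1/4) + (-4)·(1/4) = 3.
route C: (0)·(1/2) + (5)·(1/4) + (-3)·(1/4) = 1/2.
route D: (3)·(1/2) + (6)·(1/4) + (-3)·(1/4) = 9/4.
The best pure response is route A with expected payoff 11/2.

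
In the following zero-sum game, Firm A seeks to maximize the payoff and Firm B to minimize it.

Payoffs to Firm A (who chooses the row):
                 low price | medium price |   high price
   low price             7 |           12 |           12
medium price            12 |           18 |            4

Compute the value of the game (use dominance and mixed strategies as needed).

116/13

Column medium price is strictly dominated by low price for Firm B (it gives Firm A more in every row).
The remaining 2×2 game on (low price, medium price) × (low price, high price) has no saddle point. Let Firm A play low price with probability p; indifference gives 7p + 12(1−p) = 12p + 4(1−p), so p = 8/13.
Similarly Firm B's optimal q on low price is 8/13, and the value is 7·(8/13) + (12)·(5/13) = 116/13.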